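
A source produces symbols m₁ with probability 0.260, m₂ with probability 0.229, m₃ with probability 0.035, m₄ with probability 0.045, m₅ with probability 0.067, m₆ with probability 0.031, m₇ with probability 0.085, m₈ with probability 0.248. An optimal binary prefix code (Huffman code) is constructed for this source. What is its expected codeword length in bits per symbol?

Repeatedly combine the two least-probable nodes; the expected code length is the sum of the merged weights.
merge 31/1000 + 7/200 → 33/500
merge 9/200 + 33/500 → 111/1000
merge 67/1000 + 17/200 → 19/125
merge 111/1000 + 19/125 → 263/1000
merge 229/1000 + 31/125 → 477/1000
merge 13/50 + 263/1000 → 523/1000
merge 477/1000 + 523/1000 → 1
L = 33/500 + 111/1000 + 19/125 + 263/1000 + 477/1000 + 523/1000 + 1 = 324/125 = 2.592 bits/symbol.

2.592 bits/symbol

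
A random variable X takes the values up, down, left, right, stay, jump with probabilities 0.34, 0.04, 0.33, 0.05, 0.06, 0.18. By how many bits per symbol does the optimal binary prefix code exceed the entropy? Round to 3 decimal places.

Entropy H = −Σ p log₂ p ≈ 2.1477 bits.
Huffman merges: 1/25+1/20→9/100; 3/50+9/100→3/20; 3/20+9/50→33/100; 33/100+33/100→33/50; 17/50+33/50→1. L = 223/100 ≈ 2.2300.
L − H = 2.2300 − 2.1477 = 0.082 bits.

0.082 bits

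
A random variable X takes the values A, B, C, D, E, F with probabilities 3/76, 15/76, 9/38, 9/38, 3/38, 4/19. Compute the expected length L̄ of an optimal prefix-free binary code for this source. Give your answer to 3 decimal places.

Repeatedly combine the two least-probable nodes; the expected code length is the sum of the merged weights.
merge 3/76 + 3/38 → 9/76
merge 9/76 + 15/76 → 6/19
merge 4/19 + 9/38 → 17/38
merge 9/38 + 6/19 → 21/38
merge 17/38 + 21/38 → 1
L = 9/76 + 6/19 + 17/38 + 21/38 + 1 = 185/76 ≈ 2.434 bits/symbol.

2.434 bits/symbol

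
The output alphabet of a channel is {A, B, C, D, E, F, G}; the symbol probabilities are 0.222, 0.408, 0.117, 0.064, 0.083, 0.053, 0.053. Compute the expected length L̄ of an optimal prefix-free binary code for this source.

2.437 bits/symbol

Repeatedly combine the two least-probable nodes; the expected code length is the sum of the merged weights.
merge 53/1000 + 53/1000 → 53/500
merge 8/125 + 83/1000 → 147/1000
merge 53/500 + 117/1000 → 223/1000
merge 147/1000 + 111/500 → 369/1000
merge 223/1000 + 369/1000 → 74/125
merge 51/125 + 74/125 → 1
L = 53/500 + 147/1000 + 223/1000 + 369/1000 + 74/125 + 1 = 2437/1000 = 2.437 bits/symbol.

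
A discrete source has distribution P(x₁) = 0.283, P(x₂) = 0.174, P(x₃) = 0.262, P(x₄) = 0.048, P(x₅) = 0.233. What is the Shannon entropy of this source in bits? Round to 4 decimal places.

2.1606 bits

H = −Σ pᵢ log₂ pᵢ.
−0.283·log₂(0.283) = 0.5154
−0.174·log₂(0.174) = 0.4390
−0.262·log₂(0.262) = 0.5063
−0.048·log₂(0.048) = 0.2103
−0.233·log₂(0.233) = 0.4897
Sum ≈ 2.1606 → 2.1606 bits.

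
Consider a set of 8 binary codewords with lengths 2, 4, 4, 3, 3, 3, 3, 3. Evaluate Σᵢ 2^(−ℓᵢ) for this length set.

1

With common denominator 2^4 = 16: Σ 2^(−ℓᵢ) = 4/16 + 1/16 + 1/16 + 2/16 + 2/16 + 2/16 + 2/16 + 2/16 = 16/16 = 1.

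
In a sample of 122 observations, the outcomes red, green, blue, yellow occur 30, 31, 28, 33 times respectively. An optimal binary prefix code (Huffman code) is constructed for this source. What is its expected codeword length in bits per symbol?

Probabilities are the counts divided by 122.
Repeatedly combine the two least-probable nodes; the expected code length is the sum of the merged weights.
merge 14/61 + 15/61 → 29/61
merge 31/122 + 33/122 → 32/61
merge 29/61 + 32/61 → 1
L = 29/61 + 32/61 + 1 = 2 bits/symbol.

2 bits/symbol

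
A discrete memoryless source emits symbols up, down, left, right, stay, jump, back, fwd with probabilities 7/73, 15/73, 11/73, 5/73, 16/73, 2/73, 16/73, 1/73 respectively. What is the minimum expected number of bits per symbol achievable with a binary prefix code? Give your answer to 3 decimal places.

Repeatedly combine the two least-probable nodes; the expected code length is the sum of the merged weights.
merge 1/73 + 2/73 → 3/73
merge 3/73 + 5/73 → 8/73
merge 7/73 + 8/73 → 15/73
merge 11/73 + 15/73 → 26/73
merge 15/73 + 16/73 → 31/73
merge 16/73 + 26/73 → 42/73
merge 31/73 + 42/73 → 1
L = 3/73 + 8/73 + 15/73 + 26/73 + 31/73 + 42/73 + 1 = 198/73 ≈ 2.712 bits/symbol.

2.712 bits/symbol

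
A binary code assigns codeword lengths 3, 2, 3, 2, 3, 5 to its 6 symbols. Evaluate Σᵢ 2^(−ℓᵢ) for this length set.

0.90625

With common denominator 2^5 = 32: Σ 2^(−ℓᵢ) = 4/32 + 8/32 + 4/32 + 8/32 + 4/32 + 1/32 = 29/32 = 0.90625.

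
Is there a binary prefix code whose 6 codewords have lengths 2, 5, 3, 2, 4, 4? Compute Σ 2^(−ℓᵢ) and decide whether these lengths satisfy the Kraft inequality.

0.78125; yes

With common denominator 2^5 = 32: Σ 2^(−ℓᵢ) = 8/32 + 1/32 + 4/32 + 8/32 + 2/32 + 2/32 = 25/32 = 0.78125.
Kraft's inequality requires Σ ≤ 1; here Σ = 0.78125 ≤ 1, so such a prefix code exists.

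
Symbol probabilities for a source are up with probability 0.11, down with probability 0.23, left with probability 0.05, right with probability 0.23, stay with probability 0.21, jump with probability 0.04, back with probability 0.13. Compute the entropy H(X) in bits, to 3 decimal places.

2.583 bits

H = −Σ pᵢ log₂ pᵢ.
−0.11·log₂(0.11) = 0.3503
−0.23·log₂(0.23) = 0.4877
−0.05·log₂(0.05) = 0.2161
−0.23·log₂(0.23) = 0.4877
−0.21·log₂(0.21) = 0.4728
−0.04·log₂(0.04) = 0.1858
−0.13·log₂(0.13) = 0.3826
Sum ≈ 2.5829 → 2.583 bits.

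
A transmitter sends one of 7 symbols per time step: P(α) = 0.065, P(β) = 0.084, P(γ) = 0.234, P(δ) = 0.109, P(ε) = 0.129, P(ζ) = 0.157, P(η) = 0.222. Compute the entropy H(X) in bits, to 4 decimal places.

2.6779 bits

H = −Σ pᵢ log₂ pᵢ.
−0.065·log₂(0.065) = 0.2563
−0.084·log₂(0.084) = 0.3002
−0.234·log₂(0.234) = 0.4903
−0.109·log₂(0.109) = 0.3485
−0.129·log₂(0.129) = 0.3811
−0.157·log₂(0.157) = 0.4194
−0.222·log₂(0.222) = 0.4820
Sum ≈ 2.6779 → 2.6779 bits.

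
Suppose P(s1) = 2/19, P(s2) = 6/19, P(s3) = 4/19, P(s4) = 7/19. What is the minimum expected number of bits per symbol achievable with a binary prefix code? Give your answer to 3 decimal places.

1.947 bits/symbol

Repeatedly combine the two least-probable nodes; the expected code length is the sum of the merged weights.
merge 2/19 + 4/19 → 6/19
merge 6/19 + 6/19 → 12/19
merge 7/19 + 12/19 → 1
L = 6/19 + 12/19 + 1 = 37/19 ≈ 1.947 bits/symbol.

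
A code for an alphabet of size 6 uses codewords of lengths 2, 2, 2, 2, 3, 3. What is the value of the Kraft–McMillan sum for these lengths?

1.25

With common denominator 2^3 = 8: Σ 2^(−ℓᵢ) = 2/8 + 2/8 + 2/8 + 2/8 + 1/8 + 1/8 = 10/8 = 1.25.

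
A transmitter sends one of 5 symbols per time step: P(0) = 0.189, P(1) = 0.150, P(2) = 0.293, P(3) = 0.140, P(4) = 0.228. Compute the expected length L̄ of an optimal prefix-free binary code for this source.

2.29 bits/symbol

Repeatedly combine the two least-probable nodes; the expected code length is the sum of the merged weights.
merge 7/50 + 3/20 → 29/100
merge 189/1000 + 57/250 → 417/1000
merge 29/100 + 293/1000 → 583/1000
merge 417/1000 + 583/1000 → 1
L = 29/100 + 417/1000 + 583/1000 + 1 = 229/100 = 2.29 bits/symbol.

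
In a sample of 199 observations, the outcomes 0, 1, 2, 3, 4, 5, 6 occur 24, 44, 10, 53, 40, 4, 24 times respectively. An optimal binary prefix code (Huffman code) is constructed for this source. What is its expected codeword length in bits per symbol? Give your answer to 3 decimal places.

2.573 bits/symbol

Probabilities are the counts divided by 199.
Repeatedly combine the two least-probable nodes; the expected code length is the sum of the merged weights.
merge 4/199 + 10/199 → 14/199
merge 14/199 + 24/199 → 38/199
merge 24/199 + 38/199 → 62/199
merge 40/199 + 44/199 → 84/199
merge 53/199 + 62/199 → 115/199
merge 84/199 + 115/199 → 1
L = 14/199 + 38/199 + 62/199 + 84/199 + 115/199 + 1 = 512/199 ≈ 2.573 bits/symbol.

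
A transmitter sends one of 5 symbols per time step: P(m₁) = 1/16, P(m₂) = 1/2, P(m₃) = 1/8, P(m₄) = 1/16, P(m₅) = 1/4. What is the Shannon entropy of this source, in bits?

1.875 bits

Each probability is a power of 1/2, so log₂(1/p) is an integer.
H = Σ p·log₂(1/p) = 1/16·4 + 1/2·1 + 1/8·3 + 1/16·4 + 1/4·2 = 1.875 bits.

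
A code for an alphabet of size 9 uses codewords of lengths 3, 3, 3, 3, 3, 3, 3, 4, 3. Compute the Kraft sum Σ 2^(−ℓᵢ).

With common denominator 2^4 = 16: Σ 2^(−ℓᵢ) = 2/16 + 2/16 + 2/16 + 2/16 + 2/16 + 2/16 + 2/16 + 1/16 + 2/16 = 17/16 = 1.0625.

1.0625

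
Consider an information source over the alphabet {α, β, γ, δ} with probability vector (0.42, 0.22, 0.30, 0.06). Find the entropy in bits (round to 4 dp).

H = −Σ pᵢ log₂ pᵢ.
−0.42·log₂(0.42) = 0.5256
−0.22·log₂(0.22) = 0.4806
−0.30·log₂(0.30) = 0.5211
−0.06·log₂(0.06) = 0.2435
Sum ≈ 1.7708 → 1.7708 bits.

1.7708 bits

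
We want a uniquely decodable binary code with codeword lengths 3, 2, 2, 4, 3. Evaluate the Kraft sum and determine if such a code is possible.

0.8125; yes

With common denominator 2^4 = 16: Σ 2^(−ℓᵢ) = 2/16 + 4/16 + 4/16 + 1/16 + 2/16 = 13/16 = 0.8125.
Kraft's inequality requires Σ ≤ 1; here Σ = 0.8125 ≤ 1, so such a prefix code exists.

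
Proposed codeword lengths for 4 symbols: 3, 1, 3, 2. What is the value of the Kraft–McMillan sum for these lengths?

1

With common denominator 2^3 = 8: Σ 2^(−ℓᵢ) = 1/8 + 4/8 + 1/8 + 2/8 = 8/8 = 1.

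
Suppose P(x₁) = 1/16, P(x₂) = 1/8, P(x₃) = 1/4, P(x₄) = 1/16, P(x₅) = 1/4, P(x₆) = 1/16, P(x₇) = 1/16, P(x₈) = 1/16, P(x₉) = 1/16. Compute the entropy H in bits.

2.875 bits

Each probability is a power of 1/2, so log₂(1/p) is an integer.
H = Σ p·log₂(1/p) = 1/16·4 + 1/8·3 + 1/4·2 + 1/16·4 + 1/4·2 + 1/16·4 + 1/16·4 + 1/16·4 + 1/16·4 = 2.875 bits.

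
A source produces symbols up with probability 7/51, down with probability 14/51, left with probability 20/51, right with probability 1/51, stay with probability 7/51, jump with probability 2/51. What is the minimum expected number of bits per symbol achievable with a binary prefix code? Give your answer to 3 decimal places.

2.196 bits/symbol

Repeatedly combine the two least-probable nodes; the expected code length is the sum of the merged weights.
merge 1/51 + 2/51 → 1/17
merge 1/17 + 7/51 → 10/51
merge 7/51 + 10/51 → 1/3
merge 14/51 + 1/3 → 31/51
merge 20/51 + 31/51 → 1
L = 1/17 + 10/51 + 1/3 + 31/51 + 1 = 112/51 ≈ 2.196 bits/symbol.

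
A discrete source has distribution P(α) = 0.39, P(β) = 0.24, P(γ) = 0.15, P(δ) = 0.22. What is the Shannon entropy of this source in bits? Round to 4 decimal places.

H = −Σ pᵢ log₂ pᵢ.
−0.39·log₂(0.39) = 0.5298
−0.24·log₂(0.24) = 0.4941
−0.15·log₂(0.15) = 0.4105
−0.22·log₂(0.22) = 0.4806
Sum ≈ 1.9150 → 1.9150 bits.

1.9150 bits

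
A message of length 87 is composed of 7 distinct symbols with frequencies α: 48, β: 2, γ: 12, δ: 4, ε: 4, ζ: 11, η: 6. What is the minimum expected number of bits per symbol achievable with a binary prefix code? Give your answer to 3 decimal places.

Probabilities are the counts divided by 87.
Repeatedly combine the two least-probable nodes; the expected code length is the sum of the merged weights.
merge 2/87 + 4/87 → 2/29
merge 4/87 + 2/29 → 10/87
merge 2/29 + 10/87 → 16/87
merge 11/87 + 4/29 → 23/87
merge 16/87 + 23/87 → 13/29
merge 13/29 + 16/29 → 1
L = 2/29 + 10/87 + 16/87 + 23/87 + 13/29 + 1 = 181/87 ≈ 2.080 bits/symbol.

2.080 bits/symbol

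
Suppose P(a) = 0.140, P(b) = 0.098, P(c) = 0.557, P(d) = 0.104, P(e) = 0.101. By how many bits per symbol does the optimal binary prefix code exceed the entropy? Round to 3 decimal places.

0.017 bits

Entropy H = −Σ p log₂ p ≈ 1.8694 bits.
Huffman merges: 49/500+101/1000→199/1000; 13/125+7/50→61/250; 199/1000+61/250→443/1000; 443/1000+557/1000→1. L = 943/500 ≈ 1.8860.
L − H = 1.8860 − 1.8694 = 0.017 bits.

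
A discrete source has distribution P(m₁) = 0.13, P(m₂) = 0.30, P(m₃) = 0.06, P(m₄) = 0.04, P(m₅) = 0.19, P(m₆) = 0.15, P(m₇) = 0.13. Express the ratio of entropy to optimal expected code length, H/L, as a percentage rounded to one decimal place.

Entropy H = −Σ p log₂ p ≈ 2.5814 bits.
Huffman merges: 1/25+3/50→1/10; 1/10+13/100→23/100; 13/100+3/20→7/25; 19/100+23/100→21/50; 7/25+3/10→29/50; 21/50+29/50→1. L = 261/100 ≈ 2.6100.
Efficiency = H/L = 2.5814/2.6100 = 98.9%.

98.9%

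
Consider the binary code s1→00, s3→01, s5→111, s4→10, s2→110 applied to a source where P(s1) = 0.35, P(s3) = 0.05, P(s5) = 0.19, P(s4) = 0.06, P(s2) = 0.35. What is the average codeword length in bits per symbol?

2.54 bits/symbol

L̄ = Σ pᵢ·ℓᵢ = 0.35·2 + 0.05·2 + 0.19·3 + 0.06·2 + 0.35·3 = 2.54 bits/symbol.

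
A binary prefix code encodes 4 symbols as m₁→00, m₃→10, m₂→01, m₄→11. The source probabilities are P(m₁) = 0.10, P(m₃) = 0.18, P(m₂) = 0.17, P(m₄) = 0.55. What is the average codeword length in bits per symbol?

L̄ = Σ pᵢ·ℓᵢ = 0.10·2 + 0.18·2 + 0.17·2 + 0.55·2 = 2 bits/symbol.

2 bits/symbol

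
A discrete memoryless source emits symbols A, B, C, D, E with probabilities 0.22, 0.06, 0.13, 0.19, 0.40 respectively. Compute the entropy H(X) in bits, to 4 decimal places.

2.0907 bits

H = −Σ pᵢ log₂ pᵢ.
−0.22·log₂(0.22) = 0.4806
−0.06·log₂(0.06) = 0.2435
−0.13·log₂(0.13) = 0.3826
−0.19·log₂(0.19) = 0.4552
−0.40·log₂(0.40) = 0.5288
Sum ≈ 2.0907 → 2.0907 bits.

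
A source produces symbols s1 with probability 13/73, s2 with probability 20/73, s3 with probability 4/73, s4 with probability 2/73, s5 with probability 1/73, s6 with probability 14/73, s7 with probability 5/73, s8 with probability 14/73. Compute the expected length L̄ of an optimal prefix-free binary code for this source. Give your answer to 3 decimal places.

2.644 bits/symbol

Repeatedly combine the two least-probable nodes; the expected code length is the sum of the merged weights.
merge 1/73 + 2/73 → 3/73
merge 3/73 + 4/73 → 7/73
merge 5/73 + 7/73 → 12/73
merge 12/73 + 13/73 → 25/73
merge 14/73 + 14/73 → 28/73
merge 20/73 + 25/73 → 45/73
merge 28/73 + 45/73 → 1
L = 3/73 + 7/73 + 12/73 + 25/73 + 28/73 + 45/73 + 1 = 193/73 ≈ 2.644 bits/symbol.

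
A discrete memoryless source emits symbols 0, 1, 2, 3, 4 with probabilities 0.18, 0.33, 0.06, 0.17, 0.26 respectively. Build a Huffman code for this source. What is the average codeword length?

2.23 bits/symbol

Repeatedly combine the two least-probable nodes; the expected code length is the sum of the merged weights.
merge 3/50 + 17/100 → 23/100
merge 9/50 + 23/100 → 41/100
merge 13/50 + 33/100 → 59/100
merge 41/100 + 59/100 → 1
L = 23/100 + 41/100 + 59/100 + 1 = 223/100 = 2.23 bits/symbol.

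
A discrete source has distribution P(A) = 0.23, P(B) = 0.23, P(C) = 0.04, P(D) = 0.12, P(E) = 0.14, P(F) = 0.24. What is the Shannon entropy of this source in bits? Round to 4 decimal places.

2.4194 bits

H = −Σ pᵢ log₂ pᵢ.
−0.23·log₂(0.23) = 0.4877
−0.23·log₂(0.23) = 0.4877
−0.04·log₂(0.04) = 0.1858
−0.12·log₂(0.12) = 0.3671
−0.14·log₂(0.14) = 0.3971
−0.24·log₂(0.24) = 0.4941
Sum ≈ 2.4194 → 2.4194 bits.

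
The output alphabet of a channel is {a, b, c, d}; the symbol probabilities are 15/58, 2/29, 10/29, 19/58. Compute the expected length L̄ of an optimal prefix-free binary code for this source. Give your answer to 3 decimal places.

Repeatedly combine the two least-probable nodes; the expected code length is the sum of the merged weights.
merge 2/29 + 15/58 → 19/58
merge 19/58 + 19/58 → 19/29
merge 10/29 + 19/29 → 1
L = 19/58 + 19/29 + 1 = 115/58 ≈ 1.983 bits/symbol.

1.983 bits/symbol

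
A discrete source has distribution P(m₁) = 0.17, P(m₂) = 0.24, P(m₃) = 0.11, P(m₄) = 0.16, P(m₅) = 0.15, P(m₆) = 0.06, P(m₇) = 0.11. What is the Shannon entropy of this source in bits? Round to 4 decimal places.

H = −Σ pᵢ log₂ pᵢ.
−0.17·log₂(0.17) = 0.4346
−0.24·log₂(0.24) = 0.4941
−0.11·log₂(0.11) = 0.3503
−0.16·log₂(0.16) = 0.4230
−0.15·log₂(0.15) = 0.4105
−0.06·log₂(0.06) = 0.2435
−0.11·log₂(0.11) = 0.3503
Sum ≈ 2.7064 → 2.7064 bits.

2.7064 bits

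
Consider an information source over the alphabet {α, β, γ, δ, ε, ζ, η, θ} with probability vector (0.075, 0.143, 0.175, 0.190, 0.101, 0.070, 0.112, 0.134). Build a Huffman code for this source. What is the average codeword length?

2.955 bits/symbol

Repeatedly combine the two least-probable nodes; the expected code length is the sum of the merged weights.
merge 7/100 + 3/40 → 29/200
merge 101/1000 + 14/125 → 213/1000
merge 67/500 + 143/1000 → 277/1000
merge 29/200 + 7/40 → 8/25
merge 19/100 + 213/1000 → 403/1000
merge 277/1000 + 8/25 → 597/1000
merge 403/1000 + 597/1000 → 1
L = 29/200 + 213/1000 + 277/1000 + 8/25 + 403/1000 + 597/1000 + 1 = 591/200 = 2.955 bits/symbol.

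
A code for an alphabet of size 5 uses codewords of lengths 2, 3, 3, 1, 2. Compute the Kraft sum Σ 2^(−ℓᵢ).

1.25

With common denominator 2^3 = 8: Σ 2^(−ℓᵢ) = 2/8 + 1/8 + 1/8 + 4/8 + 2/8 = 10/8 = 1.25.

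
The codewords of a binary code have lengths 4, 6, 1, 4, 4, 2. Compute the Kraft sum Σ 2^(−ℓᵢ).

With common denominator 2^6 = 64: Σ 2^(−ℓᵢ) = 4/64 + 1/64 + 32/64 + 4/64 + 4/64 + 16/64 = 61/64 = 0.953125.

0.953125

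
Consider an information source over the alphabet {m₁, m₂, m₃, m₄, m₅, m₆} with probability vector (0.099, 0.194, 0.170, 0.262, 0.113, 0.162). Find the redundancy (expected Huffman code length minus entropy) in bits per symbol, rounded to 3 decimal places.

Entropy H = −Σ p log₂ p ≈ 2.5110 bits.
Huffman merges: 99/1000+113/1000→53/250; 81/500+17/100→83/250; 97/500+53/250→203/500; 131/500+83/250→297/500; 203/500+297/500→1. L = 318/125 ≈ 2.5440.
L − H = 2.5440 − 2.5110 = 0.033 bits.

0.033 bits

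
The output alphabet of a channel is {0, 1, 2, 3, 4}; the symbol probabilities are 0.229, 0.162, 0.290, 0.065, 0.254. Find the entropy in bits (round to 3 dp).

H = −Σ pᵢ log₂ pᵢ.
−0.229·log₂(0.229) = 0.4870
−0.162·log₂(0.162) = 0.4254
−0.290·log₂(0.290) = 0.5179
−0.065·log₂(0.065) = 0.2563
−0.254·log₂(0.254) = 0.5022
Sum ≈ 2.1888 → 2.189 bits.

2.189 bits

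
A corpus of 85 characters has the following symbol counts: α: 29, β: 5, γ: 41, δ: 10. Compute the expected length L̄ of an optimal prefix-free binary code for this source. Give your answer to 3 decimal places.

1.694 bits/symbol

Probabilities are the counts divided by 85.
Repeatedly combine the two least-probable nodes; the expected code length is the sum of the merged weights.
merge 1/17 + 2/17 → 3/17
merge 3/17 + 29/85 → 44/85
merge 41/85 + 44/85 → 1
L = 3/17 + 44/85 + 1 = 144/85 ≈ 1.694 bits/symbol.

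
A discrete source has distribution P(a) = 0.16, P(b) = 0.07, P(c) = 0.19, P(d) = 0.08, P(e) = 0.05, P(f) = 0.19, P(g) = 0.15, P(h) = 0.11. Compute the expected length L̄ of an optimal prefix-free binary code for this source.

2.93 bits/symbol

Repeatedly combine the two least-probable nodes; the expected code length is the sum of the merged weights.
merge 1/20 + 7/100 → 3/25
merge 2/25 + 11/100 → 19/100
merge 3/25 + 3/20 → 27/100
merge 4/25 + 19/100 → 7/20
merge 19/100 + 19/100 → 19/50
merge 27/100 + 7/20 → 31/50
merge 19/50 + 31/50 → 1
L = 3/25 + 19/100 + 27/100 + 7/20 + 19/50 + 31/50 + 1 = 293/100 = 2.93 bits/symbol.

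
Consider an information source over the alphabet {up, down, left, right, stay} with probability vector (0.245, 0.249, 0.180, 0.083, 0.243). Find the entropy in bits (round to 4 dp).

H = −Σ pᵢ log₂ pᵢ.
−0.245·log₂(0.245) = 0.4971
−0.249·log₂(0.249) = 0.4994
−0.180·log₂(0.180) = 0.4453
−0.083·log₂(0.083) = 0.2980
−0.243·log₂(0.243) = 0.4960
Sum ≈ 2.2359 → 2.2359 bits.

2.2359 bits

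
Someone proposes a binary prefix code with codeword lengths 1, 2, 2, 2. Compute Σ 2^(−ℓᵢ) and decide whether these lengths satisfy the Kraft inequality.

1.25; no

With common denominator 2^2 = 4: Σ 2^(−ℓᵢ) = 2/4 + 1/4 + 1/4 + 1/4 = 5/4 = 1.25.
Kraft's inequality requires Σ ≤ 1; here Σ = 1.25 > 1, so no such prefix code exists.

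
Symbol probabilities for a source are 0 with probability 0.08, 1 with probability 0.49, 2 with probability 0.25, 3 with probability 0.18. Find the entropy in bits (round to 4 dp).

1.7411 bits

H = −Σ pᵢ log₂ pᵢ.
−0.08·log₂(0.08) = 0.2915
−0.49·log₂(0.49) = 0.5043
−0.25·log₂(0.25) = 0.5000
−0.18·log₂(0.18) = 0.4453
Sum ≈ 1.7411 → 1.7411 bits.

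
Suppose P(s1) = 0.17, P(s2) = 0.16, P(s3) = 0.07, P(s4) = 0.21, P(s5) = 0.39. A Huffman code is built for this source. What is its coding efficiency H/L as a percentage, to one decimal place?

Entropy H = −Σ p log₂ p ≈ 2.1288 bits.
Huffman merges: 7/100+4/25→23/100; 17/100+21/100→19/50; 23/100+19/50→61/100; 39/100+61/100→1. L = 111/50 ≈ 2.2200.
Efficiency = H/L = 2.1288/2.2200 = 95.9%.

95.9%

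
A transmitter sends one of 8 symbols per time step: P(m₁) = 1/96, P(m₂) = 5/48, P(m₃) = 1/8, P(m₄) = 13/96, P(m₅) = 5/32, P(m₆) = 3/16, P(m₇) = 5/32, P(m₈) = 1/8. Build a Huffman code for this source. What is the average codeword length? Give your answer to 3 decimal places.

2.927 bits/symbol

Repeatedly combine the two least-probable nodes; the expected code length is the sum of the merged weights.
merge 1/96 + 5/48 → 11/96
merge 11/96 + 1/8 → 23/96
merge 1/8 + 13/96 → 25/96
merge 5/32 + 5/32 → 5/16
merge 3/16 + 23/96 → 41/96
merge 25/96 + 5/16 → 55/96
merge 41/96 + 55/96 → 1
L = 11/96 + 23/96 + 25/96 + 5/16 + 41/96 + 55/96 + 1 = 281/96 ≈ 2.927 bits/symbol.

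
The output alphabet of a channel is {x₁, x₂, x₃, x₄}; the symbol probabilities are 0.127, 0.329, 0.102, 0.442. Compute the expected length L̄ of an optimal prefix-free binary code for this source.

Repeatedly combine the two least-probable nodes; the expected code length is the sum of the merged weights.
merge 51/500 + 127/1000 → 229/1000
merge 229/1000 + 329/1000 → 279/500
merge 221/500 + 279/500 → 1
L = 229/1000 + 279/500 + 1 = 1787/1000 = 1.787 bits/symbol.

1.787 bits/symbol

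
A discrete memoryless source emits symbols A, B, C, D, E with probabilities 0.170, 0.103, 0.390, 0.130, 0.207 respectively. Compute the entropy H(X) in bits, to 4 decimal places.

2.1552 bits

H = −Σ pᵢ log₂ pᵢ.
−0.170·log₂(0.170) = 0.4346
−0.103·log₂(0.103) = 0.3378
−0.390·log₂(0.390) = 0.5298
−0.130·log₂(0.130) = 0.3826
−0.207·log₂(0.207) = 0.4704
Sum ≈ 2.1552 → 2.1552 bits.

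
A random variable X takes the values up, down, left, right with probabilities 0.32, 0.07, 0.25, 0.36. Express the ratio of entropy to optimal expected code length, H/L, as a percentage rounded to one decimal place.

93.1%

Entropy H = −Σ p log₂ p ≈ 1.8252 bits.
Huffman merges: 7/100+1/4→8/25; 8/25+8/25→16/25; 9/25+16/25→1. L = 49/25 ≈ 1.9600.
Efficiency = H/L = 1.8252/1.9600 = 93.1%.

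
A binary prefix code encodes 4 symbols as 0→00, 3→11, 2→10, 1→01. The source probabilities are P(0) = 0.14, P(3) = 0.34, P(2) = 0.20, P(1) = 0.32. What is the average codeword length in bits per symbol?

2 bits/symbol

L̄ = Σ pᵢ·ℓᵢ = 0.14·2 + 0.34·2 + 0.20·2 + 0.32·2 = 2 bits/symbol.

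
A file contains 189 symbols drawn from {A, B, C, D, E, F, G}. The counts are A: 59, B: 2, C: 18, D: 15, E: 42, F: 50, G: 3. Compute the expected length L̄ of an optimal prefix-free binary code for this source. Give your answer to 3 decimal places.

2.333 bits/symbol

Probabilities are the counts divided by 189.
Repeatedly combine the two least-probable nodes; the expected code length is the sum of the merged weights.
merge 2/189 + 1/63 → 5/189
merge 5/189 + 5/63 → 20/189
merge 2/21 + 20/189 → 38/189
merge 38/189 + 2/9 → 80/189
merge 50/189 + 59/189 → 109/189
merge 80/189 + 109/189 → 1
L = 5/189 + 20/189 + 38/189 + 80/189 + 109/189 + 1 = 7/3 ≈ 2.333 bits/symbol.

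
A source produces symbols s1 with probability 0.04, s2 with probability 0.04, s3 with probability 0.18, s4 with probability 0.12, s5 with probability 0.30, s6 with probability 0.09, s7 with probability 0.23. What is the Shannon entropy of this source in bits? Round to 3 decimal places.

2.505 bits

H = −Σ pᵢ log₂ pᵢ.
−0.04·log₂(0.04) = 0.1858
−0.04·log₂(0.04) = 0.1858
−0.18·log₂(0.18) = 0.4453
−0.12·log₂(0.12) = 0.3671
−0.30·log₂(0.30) = 0.5211
−0.09·log₂(0.09) = 0.3127
−0.23·log₂(0.23) = 0.4877
Sum ≈ 2.5053 → 2.505 bits.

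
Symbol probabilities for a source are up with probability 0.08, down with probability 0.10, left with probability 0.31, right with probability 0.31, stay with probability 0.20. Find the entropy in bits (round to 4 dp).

2.1357 bits

H = −Σ pᵢ log₂ pᵢ.
−0.08·log₂(0.08) = 0.2915
−0.10·log₂(0.10) = 0.3322
−0.31·log₂(0.31) = 0.5238
−0.31·log₂(0.31) = 0.5238
−0.20·log₂(0.20) = 0.4644
Sum ≈ 2.1357 → 2.1357 bits.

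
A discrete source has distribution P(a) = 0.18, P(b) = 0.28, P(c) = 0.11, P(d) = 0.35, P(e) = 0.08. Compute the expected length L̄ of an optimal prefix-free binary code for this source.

2.19 bits/symbol

Repeatedly combine the two least-probable nodes; the expected code length is the sum of the merged weights.
merge 2/25 + 11/100 → 19/100
merge 9/50 + 19/100 → 37/100
merge 7/25 + 7/20 → 63/100
merge 37/100 + 63/100 → 1
L = 19/100 + 37/100 + 63/100 + 1 = 219/100 = 2.19 bits/symbol.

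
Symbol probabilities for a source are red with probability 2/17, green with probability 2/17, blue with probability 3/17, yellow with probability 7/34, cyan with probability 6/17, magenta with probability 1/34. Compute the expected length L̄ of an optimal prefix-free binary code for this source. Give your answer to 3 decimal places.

Repeatedly combine the two least-probable nodes; the expected code length is the sum of the merged weights.
merge 1/34 + 2/17 → 5/34
merge 2/17 + 5/34 → 9/34
merge 3/17 + 7/34 → 13/34
merge 9/34 + 6/17 → 21/34
merge 13/34 + 21/34 → 1
L = 5/34 + 9/34 + 13/34 + 21/34 + 1 = 41/17 ≈ 2.412 bits/symbol.

2.412 bits/symbol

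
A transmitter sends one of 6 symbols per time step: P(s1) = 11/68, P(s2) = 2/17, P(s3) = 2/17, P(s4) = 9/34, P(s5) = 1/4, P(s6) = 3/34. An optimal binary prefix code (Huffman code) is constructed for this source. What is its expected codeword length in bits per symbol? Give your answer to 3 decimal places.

Repeatedly combine the two least-probable nodes; the expected code length is the sum of the merged weights.
merge 3/34 + 2/17 → 7/34
merge 2/17 + 11/68 → 19/68
merge 7/34 + 1/4 → 31/68
merge 9/34 + 19/68 → 37/68
merge 31/68 + 37/68 → 1
L = 7/34 + 19/68 + 31/68 + 37/68 + 1 = 169/68 ≈ 2.485 bits/symbol.

2.485 bits/symbol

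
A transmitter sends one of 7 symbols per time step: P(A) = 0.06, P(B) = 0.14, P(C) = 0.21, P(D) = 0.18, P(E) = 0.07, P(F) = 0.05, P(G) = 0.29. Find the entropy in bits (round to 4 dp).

H = −Σ pᵢ log₂ pᵢ.
−0.06·log₂(0.06) = 0.2435
−0.14·log₂(0.14) = 0.3971
−0.21·log₂(0.21) = 0.4728
−0.18·log₂(0.18) = 0.4453
−0.07·log₂(0.07) = 0.2686
−0.05·log₂(0.05) = 0.2161
−0.29·log₂(0.29) = 0.5179
Sum ≈ 2.5613 → 2.5613 bits.

2.5613 bits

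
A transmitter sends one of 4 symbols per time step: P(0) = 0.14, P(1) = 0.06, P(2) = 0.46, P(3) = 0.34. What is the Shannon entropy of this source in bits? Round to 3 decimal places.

H = −Σ pᵢ log₂ pᵢ.
−0.14·log₂(0.14) = 0.3971
−0.06·log₂(0.06) = 0.2435
−0.46·log₂(0.46) = 0.5153
−0.34·log₂(0.34) = 0.5292
Sum ≈ 1.6852 → 1.685 bits.

1.685 bits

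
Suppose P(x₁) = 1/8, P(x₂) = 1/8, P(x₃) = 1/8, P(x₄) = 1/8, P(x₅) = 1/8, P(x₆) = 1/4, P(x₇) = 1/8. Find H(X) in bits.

Each probability is a power of 1/2, so log₂(1/p) is an integer.
H = Σ p·log₂(1/p) = 1/8·3 + 1/8·3 + 1/8·3 + 1/8·3 + 1/8·3 + 1/4·2 + 1/8·3 = 2.75 bits.

2.75 bits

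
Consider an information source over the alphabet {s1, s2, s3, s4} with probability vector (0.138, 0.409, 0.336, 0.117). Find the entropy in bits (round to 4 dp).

H = −Σ pᵢ log₂ pᵢ.
−0.138·log₂(0.138) = 0.3943
−0.409·log₂(0.409) = 0.5275
−0.336·log₂(0.336) = 0.5287
−0.117·log₂(0.117) = 0.3622
Sum ≈ 1.8127 → 1.8127 bits.

1.8127 bits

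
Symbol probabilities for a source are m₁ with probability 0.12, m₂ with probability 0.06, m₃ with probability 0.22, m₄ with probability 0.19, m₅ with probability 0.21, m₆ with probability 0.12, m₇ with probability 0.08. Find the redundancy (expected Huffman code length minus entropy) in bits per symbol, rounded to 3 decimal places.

0.032 bits

Entropy H = −Σ p log₂ p ≈ 2.6778 bits.
Huffman merges: 3/50+2/25→7/50; 3/25+3/25→6/25; 7/50+19/100→33/100; 21/100+11/50→43/100; 6/25+33/100→57/100; 43/100+57/100→1. L = 271/100 ≈ 2.7100.
L − H = 2.7100 − 2.6778 = 0.032 bits.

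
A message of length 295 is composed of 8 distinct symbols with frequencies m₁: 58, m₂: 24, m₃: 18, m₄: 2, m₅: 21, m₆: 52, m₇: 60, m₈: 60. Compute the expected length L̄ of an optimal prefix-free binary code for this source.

Probabilities are the counts divided by 295.
Repeatedly combine the two least-probable nodes; the expected code length is the sum of the merged weights.
merge 2/295 + 18/295 → 4/59
merge 4/59 + 21/295 → 41/295
merge 24/295 + 41/295 → 13/59
merge 52/295 + 58/295 → 22/59
merge 12/59 + 12/59 → 24/59
merge 13/59 + 22/59 → 35/59
merge 24/59 + 35/59 → 1
L = 4/59 + 41/295 + 13/59 + 22/59 + 24/59 + 35/59 + 1 = 14/5 = 2.8 bits/symbol.

2.8 bits/symbol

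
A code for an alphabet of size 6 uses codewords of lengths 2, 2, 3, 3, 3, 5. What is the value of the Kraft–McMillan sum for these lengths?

0.90625

With common denominator 2^5 = 32: Σ 2^(−ℓᵢ) = 8/32 + 8/32 + 4/32 + 4/32 + 4/32 + 1/32 = 29/32 = 0.90625.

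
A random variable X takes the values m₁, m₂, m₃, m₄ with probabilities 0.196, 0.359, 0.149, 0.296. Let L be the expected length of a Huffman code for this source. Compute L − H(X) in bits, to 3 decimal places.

Entropy H = −Σ p log₂ p ≈ 1.9205 bits.
Huffman merges: 149/1000+49/250→69/200; 37/125+69/200→641/1000; 359/1000+641/1000→1. L = 993/500 ≈ 1.9860.
L − H = 1.9860 − 1.9205 = 0.065 bits.

0.065 bits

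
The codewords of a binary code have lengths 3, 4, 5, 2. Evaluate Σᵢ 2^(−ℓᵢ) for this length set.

0.46875

With common denominator 2^5 = 32: Σ 2^(−ℓᵢ) = 4/32 + 2/32 + 1/32 + 8/32 = 15/32 = 0.46875.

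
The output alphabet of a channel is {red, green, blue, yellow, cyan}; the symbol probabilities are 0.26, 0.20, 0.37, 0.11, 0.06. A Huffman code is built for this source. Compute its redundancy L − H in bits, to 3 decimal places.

Entropy H = −Σ p log₂ p ≈ 2.0942 bits.
Huffman merges: 3/50+11/100→17/100; 17/100+1/5→37/100; 13/50+37/100→63/100; 37/100+63/100→1. L = 217/100 ≈ 2.1700.
L − H = 2.1700 − 2.0942 = 0.076 bits.

0.076 bits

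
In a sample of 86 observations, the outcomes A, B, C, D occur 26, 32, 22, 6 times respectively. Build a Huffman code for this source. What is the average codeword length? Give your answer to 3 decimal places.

Probabilities are the counts divided by 86.
Repeatedly combine the two least-probable nodes; the expected code length is the sum of the merged weights.
merge 3/43 + 11/43 → 14/43
merge 13/43 + 14/43 → 27/43
merge 16/43 + 27/43 → 1
L = 14/43 + 27/43 + 1 = 84/43 ≈ 1.953 bits/symbol.

1.953 bits/symbol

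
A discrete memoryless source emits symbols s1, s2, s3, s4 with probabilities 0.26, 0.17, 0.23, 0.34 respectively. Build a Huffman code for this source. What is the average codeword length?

2 bits/symbol

Repeatedly combine the two least-probable nodes; the expected code length is the sum of the merged weights.
merge 17/100 + 23/100 → 2/5
merge 13/50 + 17/50 → 3/5
merge 2/5 + 3/5 → 1
L = 2/5 + 3/5 + 1 = 2 bits/symbol.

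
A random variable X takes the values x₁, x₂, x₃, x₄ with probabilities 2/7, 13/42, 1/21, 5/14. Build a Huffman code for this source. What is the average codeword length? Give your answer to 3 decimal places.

1.976 bits/symbol

Repeatedly combine the two least-probable nodes; the expected code length is the sum of the merged weights.
merge 1/21 + 2/7 → 1/3
merge 13/42 + 1/3 → 9/14
merge 5/14 + 9/14 → 1
L = 1/3 + 9/14 + 1 = 83/42 ≈ 1.976 bits/symbol.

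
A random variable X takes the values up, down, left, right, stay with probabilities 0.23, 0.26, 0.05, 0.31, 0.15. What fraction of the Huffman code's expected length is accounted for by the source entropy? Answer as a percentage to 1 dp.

Entropy H = −Σ p log₂ p ≈ 2.1434 bits.
Huffman merges: 1/20+3/20→1/5; 1/5+23/100→43/100; 13/50+31/100→57/100; 43/100+57/100→1. L = 11/5 ≈ 2.2000.
Efficiency = H/L = 2.1434/2.2000 = 97.4%.

97.4%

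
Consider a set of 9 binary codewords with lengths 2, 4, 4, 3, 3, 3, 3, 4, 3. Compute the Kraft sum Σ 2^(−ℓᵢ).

With common denominator 2^4 = 16: Σ 2^(−ℓᵢ) = 4/16 + 1/16 + 1/16 + 2/16 + 2/16 + 2/16 + 2/16 + 1/16 + 2/16 = 17/16 = 1.0625.

1.0625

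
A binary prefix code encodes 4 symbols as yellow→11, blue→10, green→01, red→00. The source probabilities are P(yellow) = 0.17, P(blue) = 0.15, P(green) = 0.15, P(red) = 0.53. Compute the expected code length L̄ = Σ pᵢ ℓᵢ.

L̄ = Σ pᵢ·ℓᵢ = 0.17·2 + 0.15·2 + 0.15·2 + 0.53·2 = 2 bits/symbol.

2 bits/symbol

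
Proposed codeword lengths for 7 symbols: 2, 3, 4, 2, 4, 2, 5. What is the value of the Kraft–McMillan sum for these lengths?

1.03125

With common denominator 2^5 = 32: Σ 2^(−ℓᵢ) = 8/32 + 4/32 + 2/32 + 8/32 + 2/32 + 8/32 + 1/32 = 33/32 = 1.03125.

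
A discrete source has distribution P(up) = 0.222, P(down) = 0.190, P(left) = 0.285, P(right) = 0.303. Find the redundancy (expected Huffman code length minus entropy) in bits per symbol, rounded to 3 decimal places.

Entropy H = −Σ p log₂ p ≈ 1.9753 bits.
Huffman merges: 19/100+111/500→103/250; 57/200+303/1000→147/250; 103/250+147/250→1. L = 2 ≈ 2.0000.
L − H = 2.0000 − 1.9753 = 0.025 bits.

0.025 bits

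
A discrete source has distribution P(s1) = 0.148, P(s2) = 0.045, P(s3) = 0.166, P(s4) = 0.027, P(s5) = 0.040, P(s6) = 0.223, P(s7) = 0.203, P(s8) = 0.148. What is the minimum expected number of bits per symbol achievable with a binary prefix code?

2.753 bits/symbol

Repeatedly combine the two least-probable nodes; the expected code length is the sum of the merged weights.
merge 27/1000 + 1/25 → 67/1000
merge 9/200 + 67/1000 → 14/125
merge 14/125 + 37/250 → 13/50
merge 37/250 + 83/500 → 157/500
merge 203/1000 + 223/1000 → 213/500
merge 13/50 + 157/500 → 287/500
merge 213/500 + 287/500 → 1
L = 67/1000 + 14/125 + 13/50 + 157/500 + 213/500 + 287/500 + 1 = 2753/1000 = 2.753 bits/symbol.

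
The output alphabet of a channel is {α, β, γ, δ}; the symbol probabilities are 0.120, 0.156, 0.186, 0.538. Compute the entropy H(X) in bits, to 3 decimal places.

1.718 bits

H = −Σ pᵢ log₂ pᵢ.
−0.120·log₂(0.120) = 0.3671
−0.156·log₂(0.156) = 0.4181
−0.186·log₂(0.186) = 0.4514
−0.538·log₂(0.538) = 0.4811
Sum ≈ 1.7177 → 1.718 bits.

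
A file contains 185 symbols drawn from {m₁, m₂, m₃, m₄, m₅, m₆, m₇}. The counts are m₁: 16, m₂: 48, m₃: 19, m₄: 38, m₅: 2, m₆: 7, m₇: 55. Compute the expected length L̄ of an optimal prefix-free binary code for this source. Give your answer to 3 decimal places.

Probabilities are the counts divided by 185.
Repeatedly combine the two least-probable nodes; the expected code length is the sum of the merged weights.
merge 2/185 + 7/185 → 9/185
merge 9/185 + 16/185 → 5/37
merge 19/185 + 5/37 → 44/185
merge 38/185 + 44/185 → 82/185
merge 48/185 + 11/37 → 103/185
merge 82/185 + 103/185 → 1
L = 9/185 + 5/37 + 44/185 + 82/185 + 103/185 + 1 = 448/185 ≈ 2.422 bits/symbol.

2.422 bits/symbol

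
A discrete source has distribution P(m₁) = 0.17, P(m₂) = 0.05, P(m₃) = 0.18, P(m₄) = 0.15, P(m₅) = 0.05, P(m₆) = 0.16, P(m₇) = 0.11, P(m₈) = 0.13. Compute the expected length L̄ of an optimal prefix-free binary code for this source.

2.92 bits/symbol

Repeatedly combine the two least-probable nodes; the expected code length is the sum of the merged weights.
merge 1/20 + 1/20 → 1/10
merge 1/10 + 11/100 → 21/100
merge 13/100 + 3/20 → 7/25
merge 4/25 + 17/100 → 33/100
merge 9/50 + 21/100 → 39/100
merge 7/25 + 33/100 → 61/100
merge 39/100 + 61/100 → 1
L = 1/10 + 21/100 + 7/25 + 33/100 + 39/100 + 61/100 + 1 = 73/25 = 2.92 bits/symbol.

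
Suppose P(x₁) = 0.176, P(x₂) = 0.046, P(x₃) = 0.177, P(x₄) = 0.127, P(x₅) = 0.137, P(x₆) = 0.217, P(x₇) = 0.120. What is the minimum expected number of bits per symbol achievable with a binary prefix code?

Repeatedly combine the two least-probable nodes; the expected code length is the sum of the merged weights.
merge 23/500 + 3/25 → 83/500
merge 127/1000 + 137/1000 → 33/125
merge 83/500 + 22/125 → 171/500
merge 177/1000 + 217/1000 → 197/500
merge 33/125 + 171/500 → 303/500
merge 197/500 + 303/500 → 1
L = 83/500 + 33/125 + 171/500 + 197/500 + 303/500 + 1 = 693/250 = 2.772 bits/symbol.

2.772 bits/symbol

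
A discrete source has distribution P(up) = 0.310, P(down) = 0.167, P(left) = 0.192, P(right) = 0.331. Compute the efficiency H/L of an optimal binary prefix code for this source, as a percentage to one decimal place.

Entropy H = −Σ p log₂ p ≈ 1.9401 bits.
Huffman merges: 167/1000+24/125→359/1000; 31/100+331/1000→641/1000; 359/1000+641/1000→1. L = 2 ≈ 2.0000.
Efficiency = H/L = 1.9401/2.0000 = 97.0%.

97.0%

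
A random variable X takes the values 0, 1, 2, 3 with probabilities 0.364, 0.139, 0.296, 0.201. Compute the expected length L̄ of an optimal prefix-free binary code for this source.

Repeatedly combine the two least-probable nodes; the expected code length is the sum of the merged weights.
merge 139/1000 + 201/1000 → 17/50
merge 37/125 + 17/50 → 159/250
merge 91/250 + 159/250 → 1
L = 17/50 + 159/250 + 1 = 247/125 = 1.976 bits/symbol.

1.976 bits/symbol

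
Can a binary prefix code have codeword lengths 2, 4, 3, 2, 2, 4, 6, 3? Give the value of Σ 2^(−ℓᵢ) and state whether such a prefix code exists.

With common denominator 2^6 = 64: Σ 2^(−ℓᵢ) = 16/64 + 4/64 + 8/64 + 16/64 + 16/64 + 4/64 + 1/64 + 8/64 = 73/64 = 1.140625.
Kraft's inequality requires Σ ≤ 1; here Σ = 1.140625 > 1, so no such prefix code exists.

1.140625; no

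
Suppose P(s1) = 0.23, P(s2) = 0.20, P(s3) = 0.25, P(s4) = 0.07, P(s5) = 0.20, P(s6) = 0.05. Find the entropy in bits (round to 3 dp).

H = −Σ pᵢ log₂ pᵢ.
−0.23·log₂(0.23) = 0.4877
−0.20·log₂(0.20) = 0.4644
−0.25·log₂(0.25) = 0.5000
−0.07·log₂(0.07) = 0.2686
−0.20·log₂(0.20) = 0.4644
−0.05·log₂(0.05) = 0.2161
Sum ≈ 2.4011 → 2.401 bits.

2.401 bits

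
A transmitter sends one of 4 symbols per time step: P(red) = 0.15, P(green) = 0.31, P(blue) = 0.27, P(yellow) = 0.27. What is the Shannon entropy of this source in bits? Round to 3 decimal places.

H = −Σ pᵢ log₂ pᵢ.
−0.15·log₂(0.15) = 0.4105
−0.31·log₂(0.31) = 0.5238
−0.27·log₂(0.27) = 0.5100
−0.27·log₂(0.27) = 0.5100
Sum ≈ 1.9544 → 1.954 bits.

1.954 bits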